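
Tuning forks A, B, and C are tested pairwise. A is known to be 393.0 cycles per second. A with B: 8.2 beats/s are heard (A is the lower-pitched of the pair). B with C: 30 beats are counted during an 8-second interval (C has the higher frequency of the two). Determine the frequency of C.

B is above A, so f_B = 393.0 + 8.2 = 401.2 Hz.
B–C: Beat frequency = 30/8 = 3.75 Hz.
C is above B, so f_C = 401.2 + 3.75 = 404.95 Hz.

404.95 Hz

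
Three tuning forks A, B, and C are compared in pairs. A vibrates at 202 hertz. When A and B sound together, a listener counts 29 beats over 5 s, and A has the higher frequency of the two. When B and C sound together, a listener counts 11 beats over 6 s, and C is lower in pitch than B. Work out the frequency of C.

A–B: Beat frequency = 29/5 = 5.8 Hz.
B is below A, so f_B = 202 − 5.8 = 196.2 Hz.
B–C: Beat frequency = 11/6 = 1.8333 Hz.
C is below B, so f_C = 196.2 − 1.8333 = 194.3667 Hz.

194.3667 Hz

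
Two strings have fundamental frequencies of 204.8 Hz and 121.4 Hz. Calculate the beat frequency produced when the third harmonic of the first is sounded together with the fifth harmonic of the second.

Third harmonic of the first: 3·204.8 = 614.4 Hz.
Fifth harmonic of the second: 5·121.4 = 607.0 Hz.
f_beat = |614.4 − 607.0| = 7.4 Hz.

7.4 Hz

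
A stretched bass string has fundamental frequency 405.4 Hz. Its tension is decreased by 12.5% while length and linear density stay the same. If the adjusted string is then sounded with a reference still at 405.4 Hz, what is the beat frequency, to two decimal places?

For a string, f ∝ √T, so the new frequency is 405.4·√0.875 = 379.2170 Hz.
f_beat = |379.2170 − 405.4| = 26.18 Hz.

26.18 Hz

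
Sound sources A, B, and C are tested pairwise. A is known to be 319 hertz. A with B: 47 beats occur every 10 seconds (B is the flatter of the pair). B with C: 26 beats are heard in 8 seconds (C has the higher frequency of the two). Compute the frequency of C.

A–B: Beat frequency = 47/10 = 4.7 Hz.
B is below A, so f_B = 319 − 4.7 = 314.3 Hz.
B–C: Beat frequency = 26/8 = 3.25 Hz.
C is above B, so f_C = 314.3 + 3.25 = 317.55 Hz.

317.55 Hz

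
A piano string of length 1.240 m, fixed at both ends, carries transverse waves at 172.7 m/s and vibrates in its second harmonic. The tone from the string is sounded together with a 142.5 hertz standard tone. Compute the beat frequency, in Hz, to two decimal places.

For a string fixed at both ends, f_n = n·v/(2L) = 2·172.7/(2·1.240) = 139.2742 Hz.
f_beat = |139.2742 − 142.5| = 3.23 Hz.

3.23 Hz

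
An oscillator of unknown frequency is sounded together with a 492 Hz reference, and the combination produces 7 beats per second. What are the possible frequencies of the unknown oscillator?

|f − 492| = 7, so f = 492 ± 7.

485 Hz or 499 Hz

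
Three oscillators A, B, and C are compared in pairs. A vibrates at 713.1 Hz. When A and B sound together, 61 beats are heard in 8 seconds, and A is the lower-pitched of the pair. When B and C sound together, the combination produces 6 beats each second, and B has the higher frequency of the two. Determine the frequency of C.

A–B: Beat frequency = 61/8 = 7.625 Hz.
B is above A, so f_B = 713.1 + 7.625 = 720.725 Hz.
C is below B, so f_C = 720.725 − 6 = 714.725 Hz.

714.725 Hz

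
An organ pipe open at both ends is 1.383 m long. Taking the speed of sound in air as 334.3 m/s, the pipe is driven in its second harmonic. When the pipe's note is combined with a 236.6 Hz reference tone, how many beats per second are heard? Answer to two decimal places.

5.12 Hz

Open pipe: f_n = n·v/(2L) = 2·334.3/(2·1.383) = 241.7209 Hz.
f_beat = |241.7209 − 236.6| = 5.12 Hz.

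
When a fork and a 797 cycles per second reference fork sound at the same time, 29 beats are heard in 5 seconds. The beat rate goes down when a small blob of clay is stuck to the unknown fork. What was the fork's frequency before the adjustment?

802.8 Hz

Beat frequency = 29/5 = 5.8 Hz.
|f − 797| = 5.8, so the fork was at either 791.2 Hz or 802.8 Hz.
Adding mass to a fork lowers its frequency; the adjustment lowers the fork's frequency.
The beat rate fell, so the adjustment moved the fork toward 797 Hz — it must have started above the reference.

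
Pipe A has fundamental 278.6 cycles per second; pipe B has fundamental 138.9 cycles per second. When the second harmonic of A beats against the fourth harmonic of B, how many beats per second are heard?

Second harmonic of the first: 2·278.6 = 557.2 Hz.
Fourth harmonic of the second: 4·138.9 = 555.6 Hz.
f_beat = |557.2 − 555.6| = 1.6 Hz.

1.6 Hz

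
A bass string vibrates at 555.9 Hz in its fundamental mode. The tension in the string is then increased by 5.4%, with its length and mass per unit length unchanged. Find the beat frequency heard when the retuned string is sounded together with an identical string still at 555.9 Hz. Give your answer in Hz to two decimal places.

14.81 Hz

For a string, f ∝ √T, so the new frequency is 555.9·√1.054 = 570.7120 Hz.
f_beat = |570.7120 − 555.9| = 14.81 Hz.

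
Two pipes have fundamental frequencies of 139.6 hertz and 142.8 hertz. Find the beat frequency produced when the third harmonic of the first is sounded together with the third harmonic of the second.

Third harmonic of the first: 3·139.6 = 418.8 Hz.
Third harmonic of the second: 3·142.8 = 428.4 Hz.
f_beat = |418.8 − 428.4| = 9.6 Hz.

9.6 Hz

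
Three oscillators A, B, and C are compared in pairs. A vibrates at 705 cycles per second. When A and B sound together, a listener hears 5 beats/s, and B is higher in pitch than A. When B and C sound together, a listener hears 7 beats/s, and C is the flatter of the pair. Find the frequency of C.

703 Hz

B is above A, so f_B = 705 + 5 = 710 Hz.
C is below B, so f_C = 710 − 7 = 703 Hz.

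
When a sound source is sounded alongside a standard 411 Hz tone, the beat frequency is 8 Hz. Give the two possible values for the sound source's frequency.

|f − 411| = 8, so f = 411 ± 8.

403 Hz or 419 Hz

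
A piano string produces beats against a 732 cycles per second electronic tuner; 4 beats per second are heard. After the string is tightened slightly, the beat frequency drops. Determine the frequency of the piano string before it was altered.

728 Hz

|f − 732| = 4, so the piano string was at either 728 Hz or 736 Hz.
Increasing tension raises a string's frequency; the adjustment raises the piano string's frequency.
The beat rate fell, so the adjustment moved the piano string toward 732 Hz — it must have started below the reference.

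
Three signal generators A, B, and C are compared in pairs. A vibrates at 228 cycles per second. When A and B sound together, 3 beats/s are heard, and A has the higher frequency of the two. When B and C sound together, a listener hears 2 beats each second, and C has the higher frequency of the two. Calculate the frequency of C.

B is below A, so f_B = 228 − 3 = 225 Hz.
C is above B, so f_C = 225 + 2 = 227 Hz.

227 Hz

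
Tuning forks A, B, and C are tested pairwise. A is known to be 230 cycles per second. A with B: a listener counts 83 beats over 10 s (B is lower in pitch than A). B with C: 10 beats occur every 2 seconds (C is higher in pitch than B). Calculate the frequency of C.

226.7 Hz

A–B: Beat frequency = 83/10 = 8.3 Hz.
B is below A, so f_B = 230 − 8.3 = 221.7 Hz.
B–C: Beat frequency = 10/2 = 5 Hz.
C is above B, so f_C = 221.7 + 5 = 226.7 Hz.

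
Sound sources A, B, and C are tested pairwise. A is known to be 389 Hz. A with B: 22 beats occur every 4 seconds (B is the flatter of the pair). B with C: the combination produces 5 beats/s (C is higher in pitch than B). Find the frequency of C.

388.5 Hz

A–B: Beat frequency = 22/4 = 5.5 Hz.
B is below A, so f_B = 389 − 5.5 = 383.5 Hz.
C is above B, so f_C = 383.5 + 5 = 388.5 Hz.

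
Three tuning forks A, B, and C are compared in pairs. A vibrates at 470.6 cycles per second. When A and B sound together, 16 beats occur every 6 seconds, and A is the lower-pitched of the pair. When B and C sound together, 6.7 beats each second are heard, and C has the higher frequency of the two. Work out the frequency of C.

A–B: Beat frequency = 16/6 = 2.6667 Hz.
B is above A, so f_B = 470.6 + 2.6667 = 473.2667 Hz.
C is above B, so f_C = 473.2667 + 6.7 = 479.9667 Hz.

479.9667 Hz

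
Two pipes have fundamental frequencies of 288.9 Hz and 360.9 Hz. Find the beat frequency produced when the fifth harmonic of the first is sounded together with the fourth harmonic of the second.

Fifth harmonic of the first: 5·288.9 = 1444.5 Hz.
Fourth harmonic of the second: 4·360.9 = 1443.6 Hz.
f_beat = |1444.5 − 1443.6| = 0.9 Hz.

0.9 Hz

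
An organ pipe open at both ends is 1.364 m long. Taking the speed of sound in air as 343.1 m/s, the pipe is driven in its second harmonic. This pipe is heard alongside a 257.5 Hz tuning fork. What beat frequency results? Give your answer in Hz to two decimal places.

Open pipe: f_n = n·v/(2L) = 2·343.1/(2·1.364) = 251.5396 Hz.
f_beat = |251.5396 − 257.5| = 5.96 Hz.

5.96 Hz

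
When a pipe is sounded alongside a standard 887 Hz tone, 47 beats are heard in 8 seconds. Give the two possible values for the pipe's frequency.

Beat frequency = 47/8 = 5.875 Hz.
|f − 887| = 5.875, so f = 887 ± 5.875.

881.125 Hz or 892.875 Hz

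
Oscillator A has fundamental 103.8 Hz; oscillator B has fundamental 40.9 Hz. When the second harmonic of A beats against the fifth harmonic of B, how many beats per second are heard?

3.1 Hz

Second harmonic of the first: 2·103.8 = 207.6 Hz.
Fifth harmonic of the second: 5·40.9 = 204.5 Hz.
f_beat = |207.6 − 204.5| = 3.1 Hz.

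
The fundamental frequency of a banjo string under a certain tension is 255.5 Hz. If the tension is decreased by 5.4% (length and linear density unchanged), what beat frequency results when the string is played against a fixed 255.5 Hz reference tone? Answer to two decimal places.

6.99 Hz

For a string, f ∝ √T, so the new frequency is 255.5·√0.946 = 248.5058 Hz.
f_beat = |248.5058 − 255.5| = 6.99 Hz.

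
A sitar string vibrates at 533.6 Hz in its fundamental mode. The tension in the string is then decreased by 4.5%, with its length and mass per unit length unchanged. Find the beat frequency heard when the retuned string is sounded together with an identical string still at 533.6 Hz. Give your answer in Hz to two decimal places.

12.14 Hz

For a string, f ∝ √T, so the new frequency is 533.6·√0.955 = 521.4558 Hz.
f_beat = |521.4558 − 533.6| = 12.14 Hz.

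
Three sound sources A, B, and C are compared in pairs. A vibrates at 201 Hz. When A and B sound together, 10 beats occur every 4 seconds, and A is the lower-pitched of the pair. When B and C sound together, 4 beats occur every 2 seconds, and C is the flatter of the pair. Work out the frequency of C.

201.5 Hz

A–B: Beat frequency = 10/4 = 2.5 Hz.
B is above A, so f_B = 201 + 2.5 = 203.5 Hz.
B–C: Beat frequency = 4/2 = 2 Hz.
C is below B, so f_C = 203.5 − 2 = 201.5 Hz.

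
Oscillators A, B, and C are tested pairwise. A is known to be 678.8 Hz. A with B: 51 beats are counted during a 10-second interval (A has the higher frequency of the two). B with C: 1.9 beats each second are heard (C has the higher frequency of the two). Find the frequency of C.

A–B: Beat frequency = 51/10 = 5.1 Hz.
B is below A, so f_B = 678.8 − 5.1 = 673.7 Hz.
C is above B, so f_C = 673.7 + 1.9 = 675.6 Hz.

675.6 Hz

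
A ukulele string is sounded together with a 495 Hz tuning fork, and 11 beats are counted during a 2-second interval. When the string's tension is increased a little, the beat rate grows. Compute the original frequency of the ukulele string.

Beat frequency = 11/2 = 5.5 Hz.
|f − 495| = 5.5, so the ukulele string was at either 489.5 Hz or 500.5 Hz.
Higher tension means higher frequency; the adjustment raises the ukulele string's frequency.
The beat rate rose, so the adjustment moved the ukulele string further from 495 Hz — it was already above the reference.

500.5 Hz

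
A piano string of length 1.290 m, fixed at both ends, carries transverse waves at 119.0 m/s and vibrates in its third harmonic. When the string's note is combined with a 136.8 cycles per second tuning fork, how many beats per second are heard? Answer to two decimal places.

For a string fixed at both ends, f_n = n·v/(2L) = 3·119.0/(2·1.290) = 138.3721 Hz.
f_beat = |138.3721 − 136.8| = 1.57 Hz.

1.57 Hz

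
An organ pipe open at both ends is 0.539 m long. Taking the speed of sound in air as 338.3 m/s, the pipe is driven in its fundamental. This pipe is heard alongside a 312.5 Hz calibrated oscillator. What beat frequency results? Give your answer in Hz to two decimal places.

Open pipe: f_n = n·v/(2L) = 1·338.3/(2·0.539) = 313.8219 Hz.
f_beat = |313.8219 − 312.5| = 1.32 Hz.

1.32 Hz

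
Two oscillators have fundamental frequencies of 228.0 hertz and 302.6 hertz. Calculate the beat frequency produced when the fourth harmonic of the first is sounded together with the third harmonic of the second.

4.2 Hz

Fourth harmonic of the first: 4·228.0 = 912.0 Hz.
Third harmonic of the second: 3·302.6 = 907.8 Hz.
f_beat = |912.0 − 907.8| = 4.2 Hz.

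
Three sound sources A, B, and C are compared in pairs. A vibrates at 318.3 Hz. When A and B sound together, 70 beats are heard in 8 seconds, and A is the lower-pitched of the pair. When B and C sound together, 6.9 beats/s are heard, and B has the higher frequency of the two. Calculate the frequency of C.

A–B: Beat frequency = 70/8 = 8.75 Hz.
B is above A, so f_B = 318.3 + 8.75 = 327.05 Hz.
C is below B, so f_C = 327.05 − 6.9 = 320.15 Hz.

320.15 Hz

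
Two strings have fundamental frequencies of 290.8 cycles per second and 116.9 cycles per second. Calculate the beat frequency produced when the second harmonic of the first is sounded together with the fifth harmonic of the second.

Second harmonic of the first: 2·290.8 = 581.6 Hz.
Fifth harmonic of the second: 5·116.9 = 584.5 Hz.
f_beat = |581.6 − 584.5| = 2.9 Hz.

2.9 Hz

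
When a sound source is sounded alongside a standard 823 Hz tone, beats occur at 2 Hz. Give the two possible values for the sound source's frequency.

821 Hz or 825 Hz

|f − 823| = 2, so f = 823 ± 2.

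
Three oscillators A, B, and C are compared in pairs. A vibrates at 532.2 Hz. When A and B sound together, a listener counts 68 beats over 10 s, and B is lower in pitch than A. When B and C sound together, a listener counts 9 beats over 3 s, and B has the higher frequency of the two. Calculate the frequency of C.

522.4 Hz

A–B: Beat frequency = 68/10 = 6.8 Hz.
B is below A, so f_B = 532.2 − 6.8 = 525.4 Hz.
B–C: Beat frequency = 9/3 = 3 Hz.
C is below B, so f_C = 525.4 − 3 = 522.4 Hz.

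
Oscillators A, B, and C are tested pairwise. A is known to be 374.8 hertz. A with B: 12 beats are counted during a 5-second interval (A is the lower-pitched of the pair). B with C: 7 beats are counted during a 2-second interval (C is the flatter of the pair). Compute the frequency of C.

A–B: Beat frequency = 12/5 = 2.4 Hz.
B is above A, so f_B = 374.8 + 2.4 = 377.2 Hz.
B–C: Beat frequency = 7/2 = 3.5 Hz.
C is below B, so f_C = 377.2 − 3.5 = 373.7 Hz.

373.7 Hz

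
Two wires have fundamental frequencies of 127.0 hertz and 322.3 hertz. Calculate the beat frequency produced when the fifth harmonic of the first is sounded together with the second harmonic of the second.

Fifth harmonic of the first: 5·127.0 = 635.0 Hz.
Second harmonic of the second: 2·322.3 = 644.6 Hz.
f_beat = |635.0 − 644.6| = 9.6 Hz.

9.6 Hz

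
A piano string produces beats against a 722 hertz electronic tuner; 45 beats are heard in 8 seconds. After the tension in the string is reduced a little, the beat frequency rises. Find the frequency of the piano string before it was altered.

716.375 Hz

Beat frequency = 45/8 = 5.625 Hz.
|f − 722| = 5.625, so the piano string was at either 716.375 Hz or 727.625 Hz.
Lower tension means lower frequency; the adjustment lowers the piano string's frequency.
The beat rate rose, so the adjustment moved the piano string further from 722 Hz — it was already below the reference.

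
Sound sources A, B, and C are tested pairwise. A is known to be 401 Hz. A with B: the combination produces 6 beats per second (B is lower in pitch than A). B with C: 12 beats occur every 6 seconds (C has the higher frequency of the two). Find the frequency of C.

B is below A, so f_B = 401 − 6 = 395 Hz.
B–C: Beat frequency = 12/6 = 2 Hz.
C is above B, so f_C = 395 + 2 = 397 Hz.

397 Hz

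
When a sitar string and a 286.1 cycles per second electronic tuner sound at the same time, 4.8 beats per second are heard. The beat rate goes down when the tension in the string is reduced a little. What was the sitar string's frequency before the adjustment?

290.9 Hz

|f − 286.1| = 4.8, so the sitar string was at either 281.3 Hz or 290.9 Hz.
Lower tension means lower frequency; the adjustment lowers the sitar string's frequency.
The beat rate fell, so the adjustment moved the sitar string toward 286.1 Hz — it must have started above the reference.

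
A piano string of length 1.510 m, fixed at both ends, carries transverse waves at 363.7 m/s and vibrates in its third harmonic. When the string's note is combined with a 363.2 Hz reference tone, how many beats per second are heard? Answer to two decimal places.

For a string fixed at both ends, f_n = n·v/(2L) = 3·363.7/(2·1.510) = 361.2914 Hz.
f_beat = |361.2914 − 363.2| = 1.91 Hz.

1.91 Hz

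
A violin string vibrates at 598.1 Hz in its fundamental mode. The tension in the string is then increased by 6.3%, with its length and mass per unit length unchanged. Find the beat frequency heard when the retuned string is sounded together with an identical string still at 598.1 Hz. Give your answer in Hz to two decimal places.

For a string, f ∝ √T, so the new frequency is 598.1·√1.063 = 616.6524 Hz.
f_beat = |616.6524 − 598.1| = 18.55 Hz.

18.55 Hz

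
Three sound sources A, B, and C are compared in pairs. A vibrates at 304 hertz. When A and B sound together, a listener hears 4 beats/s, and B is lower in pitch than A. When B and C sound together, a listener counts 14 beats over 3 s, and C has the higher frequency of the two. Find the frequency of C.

304.6667 Hz

B is below A, so f_B = 304 − 4 = 300 Hz.
B–C: Beat frequency = 14/3 = 4.6667 Hz.
C is above B, so f_C = 300 + 4.6667 = 304.6667 Hz.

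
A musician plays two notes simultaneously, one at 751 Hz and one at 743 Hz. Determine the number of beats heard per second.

8 Hz

The beat frequency equals the magnitude of the frequency difference.
|751 − 743| = 8 Hz.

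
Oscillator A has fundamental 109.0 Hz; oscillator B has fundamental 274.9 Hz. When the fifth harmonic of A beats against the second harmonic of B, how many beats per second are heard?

Fifth harmonic of the first: 5·109.0 = 545.0 Hz.
Second harmonic of the second: 2·274.9 = 549.8 Hz.
f_beat = |545.0 − 549.8| = 4.8 Hz.

4.8 Hz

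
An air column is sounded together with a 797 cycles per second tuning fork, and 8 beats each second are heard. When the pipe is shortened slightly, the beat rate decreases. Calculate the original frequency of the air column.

|f − 797| = 8, so the air column was at either 789 Hz or 805 Hz.
A shorter pipe has a higher fundamental; the adjustment raises the air column's frequency.
The beat rate fell, so the adjustment moved the air column toward 797 Hz — it must have started below the reference.

789 Hz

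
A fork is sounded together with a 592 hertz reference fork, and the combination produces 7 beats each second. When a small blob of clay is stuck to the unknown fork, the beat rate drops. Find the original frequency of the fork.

|f − 592| = 7, so the fork was at either 585 Hz or 599 Hz.
Adding mass to a fork lowers its frequency; the adjustment lowers the fork's frequency.
The beat rate fell, so the adjustment moved the fork toward 592 Hz — it must have started above the reference.

599 Hz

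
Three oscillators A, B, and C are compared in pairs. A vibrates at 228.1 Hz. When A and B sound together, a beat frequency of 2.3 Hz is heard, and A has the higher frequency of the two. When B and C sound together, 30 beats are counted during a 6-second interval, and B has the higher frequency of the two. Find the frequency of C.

B is below A, so f_B = 228.1 − 2.3 = 225.8 Hz.
B–C: Beat frequency = 30/6 = 5 Hz.
C is below B, so f_C = 225.8 − 5 = 220.8 Hz.

220.8 Hz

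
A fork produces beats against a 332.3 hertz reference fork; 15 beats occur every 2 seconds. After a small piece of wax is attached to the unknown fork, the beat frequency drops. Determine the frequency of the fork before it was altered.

Beat frequency = 15/2 = 7.5 Hz.
|f − 332.3| = 7.5, so the fork was at either 324.8 Hz or 339.8 Hz.
Loading a fork with wax lowers its frequency; the adjustment lowers the fork's frequency.
The beat rate fell, so the adjustment moved the fork toward 332.3 Hz — it must have started above the reference.

339.8 Hz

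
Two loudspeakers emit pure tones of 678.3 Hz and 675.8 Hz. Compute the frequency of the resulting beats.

Beats arise from superposition of two nearby frequencies; the beat rate is |f₁ − f₂|.
|678.3 − 675.8| = 2.5 Hz.

2.5 Hz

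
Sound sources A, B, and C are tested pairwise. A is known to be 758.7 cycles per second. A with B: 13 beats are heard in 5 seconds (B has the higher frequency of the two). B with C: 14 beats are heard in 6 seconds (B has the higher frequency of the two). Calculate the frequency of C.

758.9667 Hz

A–B: Beat frequency = 13/5 = 2.6 Hz.
B is above A, so f_B = 758.7 + 2.6 = 761.3 Hz.
B–C: Beat frequency = 14/6 = 2.3333 Hz.
C is below B, so f_C = 761.3 − 2.3333 = 758.9667 Hz.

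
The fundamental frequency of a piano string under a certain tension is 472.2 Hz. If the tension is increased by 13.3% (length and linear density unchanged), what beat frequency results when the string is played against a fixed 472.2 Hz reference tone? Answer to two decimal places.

For a string, f ∝ √T, so the new frequency is 472.2·√1.133 = 502.6214 Hz.
f_beat = |502.6214 − 472.2| = 30.42 Hz.

30.42 Hz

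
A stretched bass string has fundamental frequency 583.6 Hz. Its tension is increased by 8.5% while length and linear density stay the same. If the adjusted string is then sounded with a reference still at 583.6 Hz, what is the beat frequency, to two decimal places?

For a string, f ∝ √T, so the new frequency is 583.6·√1.085 = 607.8972 Hz.
f_beat = |607.8972 − 583.6| = 24.30 Hz.

24.30 Hz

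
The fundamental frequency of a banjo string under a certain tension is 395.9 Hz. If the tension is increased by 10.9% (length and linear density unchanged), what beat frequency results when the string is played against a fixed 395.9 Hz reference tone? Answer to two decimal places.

21.02 Hz

For a string, f ∝ √T, so the new frequency is 395.9·√1.109 = 416.9186 Hz.
f_beat = |416.9186 − 395.9| = 21.02 Hz.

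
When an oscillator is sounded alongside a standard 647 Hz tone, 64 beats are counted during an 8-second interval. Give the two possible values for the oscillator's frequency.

Beat frequency = 64/8 = 8 Hz.
|f − 647| = 8, so f = 647 ± 8.

639 Hz or 655 Hz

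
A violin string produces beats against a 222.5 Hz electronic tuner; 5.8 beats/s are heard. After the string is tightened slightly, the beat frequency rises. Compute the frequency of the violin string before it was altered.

228.3 Hz

|f − 222.5| = 5.8, so the violin string was at either 216.7 Hz or 228.3 Hz.
Increasing tension raises a string's frequency; the adjustment raises the violin string's frequency.
The beat rate rose, so the adjustment moved the violin string further from 222.5 Hz — it was already above the reference.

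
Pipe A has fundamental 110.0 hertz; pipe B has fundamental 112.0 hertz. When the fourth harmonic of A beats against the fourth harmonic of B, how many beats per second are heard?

8.0 Hz

Fourth harmonic of the first: 4·110.0 = 440.0 Hz.
Fourth harmonic of the second: 4·112.0 = 448.0 Hz.
f_beat = |440.0 − 448.0| = 8.0 Hz.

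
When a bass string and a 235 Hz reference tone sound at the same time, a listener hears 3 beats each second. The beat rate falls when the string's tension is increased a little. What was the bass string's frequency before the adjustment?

|f − 235| = 3, so the bass string was at either 232 Hz or 238 Hz.
Higher tension means higher frequency; the adjustment raises the bass string's frequency.
The beat rate fell, so the adjustment moved the bass string toward 235 Hz — it must have started below the reference.

232 Hz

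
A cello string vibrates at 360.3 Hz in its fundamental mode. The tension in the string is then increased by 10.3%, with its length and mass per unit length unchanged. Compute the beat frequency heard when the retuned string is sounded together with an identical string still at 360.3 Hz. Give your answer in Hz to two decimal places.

18.10 Hz

For a string, f ∝ √T, so the new frequency is 360.3·√1.103 = 378.4008 Hz.
f_beat = |378.4008 − 360.3| = 18.10 Hz.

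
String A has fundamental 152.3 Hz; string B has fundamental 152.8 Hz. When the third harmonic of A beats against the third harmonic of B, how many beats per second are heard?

1.5 Hz

Third harmonic of the first: 3·152.3 = 456.9 Hz.
Third harmonic of the second: 3·152.8 = 458.4 Hz.
f_beat = |456.9 − 458.4| = 1.5 Hz.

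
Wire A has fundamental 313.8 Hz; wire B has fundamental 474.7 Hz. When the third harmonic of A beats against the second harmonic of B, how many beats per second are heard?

8.0 Hz

Third harmonic of the first: 3·313.8 = 941.4 Hz.
Second harmonic of the second: 2·474.7 = 949.4 Hz.
f_beat = |941.4 − 949.4| = 8.0 Hz.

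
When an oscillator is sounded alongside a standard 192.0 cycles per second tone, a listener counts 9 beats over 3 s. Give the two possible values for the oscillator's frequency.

Beat frequency = 9/3 = 3 Hz.
|f − 192.0| = 3, so f = 192.0 ± 3.

189 Hz or 195 Hz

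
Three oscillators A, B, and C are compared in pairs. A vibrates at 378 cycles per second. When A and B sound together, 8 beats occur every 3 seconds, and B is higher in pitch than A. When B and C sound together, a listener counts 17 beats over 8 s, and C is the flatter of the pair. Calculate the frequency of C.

378.5417 Hz

A–B: Beat frequency = 8/3 = 2.6667 Hz.
B is above A, so f_B = 378 + 2.6667 = 380.6667 Hz.
B–C: Beat frequency = 17/8 = 2.125 Hz.
C is below B, so f_C = 380.6667 − 2.125 = 378.5417 Hz.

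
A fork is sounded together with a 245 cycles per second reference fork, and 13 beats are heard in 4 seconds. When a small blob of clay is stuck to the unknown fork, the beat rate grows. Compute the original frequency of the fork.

Beat frequency = 13/4 = 3.25 Hz.
|f − 245| = 3.25, so the fork was at either 241.75 Hz or 248.25 Hz.
Adding mass to a fork lowers its frequency; the adjustment lowers the fork's frequency.
The beat rate rose, so the adjustment moved the fork further from 245 Hz — it was already below the reference.

241.75 Hz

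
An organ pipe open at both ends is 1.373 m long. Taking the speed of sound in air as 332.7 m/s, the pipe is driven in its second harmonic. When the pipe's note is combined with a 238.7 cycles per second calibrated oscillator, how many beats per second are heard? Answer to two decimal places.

3.62 Hz

Open pipe: f_n = n·v/(2L) = 2·332.7/(2·1.373) = 242.3161 Hz.
f_beat = |242.3161 − 238.7| = 3.62 Hz.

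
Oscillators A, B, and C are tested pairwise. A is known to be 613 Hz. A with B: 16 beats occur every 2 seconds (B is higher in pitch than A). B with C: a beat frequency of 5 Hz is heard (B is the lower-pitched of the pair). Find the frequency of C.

A–B: Beat frequency = 16/2 = 8 Hz.
B is above A, so f_B = 613 + 8 = 621 Hz.
C is above B, so f_C = 621 + 5 = 626 Hz.

626 Hz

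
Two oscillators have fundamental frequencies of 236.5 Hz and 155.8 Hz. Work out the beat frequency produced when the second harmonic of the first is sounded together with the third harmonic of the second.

5.6 Hz

Second harmonic of the first: 2·236.5 = 473.0 Hz.
Third harmonic of the second: 3·155.8 = 467.4 Hz.
f_beat = |473.0 − 467.4| = 5.6 Hz.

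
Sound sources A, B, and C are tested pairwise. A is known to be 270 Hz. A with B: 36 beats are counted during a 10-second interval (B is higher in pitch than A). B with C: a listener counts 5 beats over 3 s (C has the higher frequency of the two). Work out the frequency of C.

A–B: Beat frequency = 36/10 = 3.6 Hz.
B is above A, so f_B = 270 + 3.6 = 273.6 Hz.
B–C: Beat frequency = 5/3 = 1.6667 Hz.
C is above B, so f_C = 273.6 + 1.6667 = 275.2667 Hz.

275.2667 Hz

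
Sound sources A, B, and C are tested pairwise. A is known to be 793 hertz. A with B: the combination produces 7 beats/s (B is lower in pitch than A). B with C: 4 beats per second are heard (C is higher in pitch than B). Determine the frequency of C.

B is below A, so f_B = 793 − 7 = 786 Hz.
C is above B, so f_C = 786 + 4 = 790 Hz.

790 Hz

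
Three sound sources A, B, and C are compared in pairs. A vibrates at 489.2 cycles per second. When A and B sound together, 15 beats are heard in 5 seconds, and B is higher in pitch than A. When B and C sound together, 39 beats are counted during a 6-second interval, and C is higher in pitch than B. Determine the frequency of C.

498.7 Hz

A–B: Beat frequency = 15/5 = 3 Hz.
B is above A, so f_B = 489.2 + 3 = 492.2 Hz.
B–C: Beat frequency = 39/6 = 6.5 Hz.
C is above B, so f_C = 492.2 + 6.5 = 498.7 Hz.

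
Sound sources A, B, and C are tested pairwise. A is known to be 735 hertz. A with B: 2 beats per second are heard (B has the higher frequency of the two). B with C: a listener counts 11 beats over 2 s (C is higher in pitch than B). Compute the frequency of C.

B is above A, so f_B = 735 + 2 = 737 Hz.
B–C: Beat frequency = 11/2 = 5.5 Hz.
C is above B, so f_C = 737 + 5.5 = 742.5 Hz.

742.5 Hz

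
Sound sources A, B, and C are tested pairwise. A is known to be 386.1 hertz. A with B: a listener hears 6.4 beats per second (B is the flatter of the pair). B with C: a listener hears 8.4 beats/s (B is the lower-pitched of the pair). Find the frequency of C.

B is below A, so f_B = 386.1 − 6.4 = 379.7 Hz.
C is above B, so f_C = 379.7 + 8.4 = 388.1 Hz.

388.1 Hz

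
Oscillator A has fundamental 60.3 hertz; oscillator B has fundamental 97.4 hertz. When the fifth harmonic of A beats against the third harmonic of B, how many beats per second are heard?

9.3 Hz

Fifth harmonic of the first: 5·60.3 = 301.5 Hz.
Third harmonic of the second: 3·97.4 = 292.2 Hz.
f_beat = |301.5 − 292.2| = 9.3 Hz.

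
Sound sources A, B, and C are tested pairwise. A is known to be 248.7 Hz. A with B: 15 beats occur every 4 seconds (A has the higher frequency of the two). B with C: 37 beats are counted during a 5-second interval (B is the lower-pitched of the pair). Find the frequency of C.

A–B: Beat frequency = 15/4 = 3.75 Hz.
B is below A, so f_B = 248.7 − 3.75 = 244.95 Hz.
B–C: Beat frequency = 37/5 = 7.4 Hz.
C is above B, so f_C = 244.95 + 7.4 = 252.35 Hz.

252.35 Hz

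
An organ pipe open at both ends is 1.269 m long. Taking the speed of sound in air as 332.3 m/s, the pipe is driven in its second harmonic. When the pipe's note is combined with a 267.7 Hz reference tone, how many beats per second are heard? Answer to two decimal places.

5.84 Hz

Open pipe: f_n = n·v/(2L) = 2·332.3/(2·1.269) = 261.8597 Hz.
f_beat = |261.8597 − 267.7| = 5.84 Hz.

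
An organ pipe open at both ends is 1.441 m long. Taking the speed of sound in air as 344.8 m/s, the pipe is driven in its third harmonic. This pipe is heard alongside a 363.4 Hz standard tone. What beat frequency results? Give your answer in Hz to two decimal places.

Open pipe: f_n = n·v/(2L) = 3·344.8/(2·1.441) = 358.9174 Hz.
f_beat = |358.9174 − 363.4| = 4.48 Hz.

4.48 Hz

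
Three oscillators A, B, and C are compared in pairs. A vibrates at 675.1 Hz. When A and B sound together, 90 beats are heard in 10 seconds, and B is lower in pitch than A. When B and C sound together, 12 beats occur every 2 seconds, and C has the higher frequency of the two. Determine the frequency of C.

A–B: Beat frequency = 90/10 = 9 Hz.
B is below A, so f_B = 675.1 − 9 = 666.1 Hz.
B–C: Beat frequency = 12/2 = 6 Hz.
C is above B, so f_C = 666.1 + 6 = 672.1 Hz.

672.1 Hz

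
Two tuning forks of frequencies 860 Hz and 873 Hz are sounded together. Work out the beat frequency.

Beats arise from superposition of two nearby frequencies; the beat rate is |f₁ − f₂|.
|860 − 873| = 13 Hz.

13 Hz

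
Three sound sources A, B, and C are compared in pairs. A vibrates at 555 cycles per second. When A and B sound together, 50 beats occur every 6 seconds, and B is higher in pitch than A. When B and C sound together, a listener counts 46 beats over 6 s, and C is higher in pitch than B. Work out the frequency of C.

571 Hz

A–B: Beat frequency = 50/6 = 8.3333 Hz.
B is above A, so f_B = 555 + 8.3333 = 563.3333 Hz.
B–C: Beat frequency = 46/6 = 7.6667 Hz.
C is above B, so f_C = 563.3333 + 7.6667 = 571 Hz.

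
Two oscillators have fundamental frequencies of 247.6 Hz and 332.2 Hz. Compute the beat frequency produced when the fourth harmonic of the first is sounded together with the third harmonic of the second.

6.2 Hz

Fourth harmonic of the first: 4·247.6 = 990.4 Hz.
Third harmonic of the second: 3·332.2 = 996.6 Hz.
f_beat = |990.4 − 996.6| = 6.2 Hz.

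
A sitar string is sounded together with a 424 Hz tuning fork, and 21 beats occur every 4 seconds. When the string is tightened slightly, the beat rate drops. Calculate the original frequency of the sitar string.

418.75 Hz

Beat frequency = 21/4 = 5.25 Hz.
|f − 424| = 5.25, so the sitar string was at either 418.75 Hz or 429.25 Hz.
Increasing tension raises a string's frequency; the adjustment raises the sitar string's frequency.
The beat rate fell, so the adjustment moved the sitar string toward 424 Hz — it must have started below the reference.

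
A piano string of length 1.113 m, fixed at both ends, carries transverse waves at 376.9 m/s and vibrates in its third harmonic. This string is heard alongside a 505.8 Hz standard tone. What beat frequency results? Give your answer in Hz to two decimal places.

For a string fixed at both ends, f_n = n·v/(2L) = 3·376.9/(2·1.113) = 507.9515 Hz.
f_beat = |507.9515 − 505.8| = 2.15 Hz.

2.15 Hz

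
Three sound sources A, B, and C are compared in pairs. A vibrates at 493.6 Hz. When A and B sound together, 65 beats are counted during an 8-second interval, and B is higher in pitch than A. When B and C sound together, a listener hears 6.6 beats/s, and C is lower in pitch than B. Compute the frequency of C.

A–B: Beat frequency = 65/8 = 8.125 Hz.
B is above A, so f_B = 493.6 + 8.125 = 501.725 Hz.
C is below B, so f_C = 501.725 − 6.6 = 495.125 Hz.

495.125 Hz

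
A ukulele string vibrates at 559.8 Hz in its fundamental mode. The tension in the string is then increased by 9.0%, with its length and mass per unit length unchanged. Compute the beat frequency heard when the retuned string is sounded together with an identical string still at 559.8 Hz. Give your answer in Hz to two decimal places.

24.65 Hz

For a string, f ∝ √T, so the new frequency is 559.8·√1.090 = 584.4484 Hz.
f_beat = |584.4484 − 559.8| = 24.65 Hz.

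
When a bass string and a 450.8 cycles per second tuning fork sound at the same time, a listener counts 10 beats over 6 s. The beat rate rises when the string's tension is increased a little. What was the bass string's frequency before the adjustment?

452.4667 Hz

Beat frequency = 10/6 = 1.6667 Hz.
|f − 450.8| = 1.6667, so the bass string was at either 449.1333 Hz or 452.4667 Hz.
Higher tension means higher frequency; the adjustment raises the bass string's frequency.
The beat rate rose, so the adjustment moved the bass string further from 450.8 Hz — it was already above the reference.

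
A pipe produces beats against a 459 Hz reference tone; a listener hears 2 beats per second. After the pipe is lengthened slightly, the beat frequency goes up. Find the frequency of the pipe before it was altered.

|f − 459| = 2, so the pipe was at either 457 Hz or 461 Hz.
A longer pipe has a lower fundamental; the adjustment lowers the pipe's frequency.
The beat rate rose, so the adjustment moved the pipe further from 459 Hz — it was already below the reference.

457 Hz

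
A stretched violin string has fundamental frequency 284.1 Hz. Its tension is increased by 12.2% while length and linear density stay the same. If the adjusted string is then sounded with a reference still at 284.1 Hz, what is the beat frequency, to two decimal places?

For a string, f ∝ √T, so the new frequency is 284.1·√1.122 = 300.9315 Hz.
f_beat = |300.9315 − 284.1| = 16.83 Hz.

16.83 Hz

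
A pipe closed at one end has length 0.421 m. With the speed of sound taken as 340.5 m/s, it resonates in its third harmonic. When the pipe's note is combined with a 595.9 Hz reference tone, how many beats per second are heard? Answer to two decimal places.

Closed pipe (odd harmonics): f_n = n·v/(4L) = 3·340.5/(4·0.421) = 606.5914 Hz.
f_beat = |606.5914 − 595.9| = 10.69 Hz.

10.69 Hz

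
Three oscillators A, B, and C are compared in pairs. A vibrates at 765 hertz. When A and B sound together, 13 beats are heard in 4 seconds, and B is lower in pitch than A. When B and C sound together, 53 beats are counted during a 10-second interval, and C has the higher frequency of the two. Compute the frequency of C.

A–B: Beat frequency = 13/4 = 3.25 Hz.
B is below A, so f_B = 765 − 3.25 = 761.75 Hz.
B–C: Beat frequency = 53/10 = 5.3 Hz.
C is above B, so f_C = 761.75 + 5.3 = 767.05 Hz.

767.05 Hz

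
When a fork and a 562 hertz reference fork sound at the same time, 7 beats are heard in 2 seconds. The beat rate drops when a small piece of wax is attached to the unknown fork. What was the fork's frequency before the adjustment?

Beat frequency = 7/2 = 3.5 Hz.
|f − 562| = 3.5, so the fork was at either 558.5 Hz or 565.5 Hz.
Loading a fork with wax lowers its frequency; the adjustment lowers the fork's frequency.
The beat rate fell, so the adjustment moved the fork toward 562 Hz — it must have started above the reference.

565.5 Hz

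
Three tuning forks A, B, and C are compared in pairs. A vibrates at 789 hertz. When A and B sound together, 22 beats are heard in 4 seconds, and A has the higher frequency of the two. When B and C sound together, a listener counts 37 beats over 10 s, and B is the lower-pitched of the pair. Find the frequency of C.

A–B: Beat frequency = 22/4 = 5.5 Hz.
B is below A, so f_B = 789 − 5.5 = 783.5 Hz.
B–C: Beat frequency = 37/10 = 3.7 Hz.
C is above B, so f_C = 783.5 + 3.7 = 787.2 Hz.

787.2 Hz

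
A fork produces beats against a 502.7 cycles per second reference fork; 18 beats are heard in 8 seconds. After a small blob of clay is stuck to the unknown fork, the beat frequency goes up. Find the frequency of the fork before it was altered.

Beat frequency = 18/8 = 2.25 Hz.
|f − 502.7| = 2.25, so the fork was at either 500.45 Hz or 504.95 Hz.
Adding mass to a fork lowers its frequency; the adjustment lowers the fork's frequency.
The beat rate rose, so the adjustment moved the fork further from 502.7 Hz — it was already below the reference.

500.45 Hz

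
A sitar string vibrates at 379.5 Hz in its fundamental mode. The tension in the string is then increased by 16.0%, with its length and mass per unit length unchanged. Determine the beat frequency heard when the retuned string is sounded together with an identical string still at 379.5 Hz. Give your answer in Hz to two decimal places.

For a string, f ∝ √T, so the new frequency is 379.5·√1.160 = 408.7340 Hz.
f_beat = |408.7340 − 379.5| = 29.23 Hz.

29.23 Hz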